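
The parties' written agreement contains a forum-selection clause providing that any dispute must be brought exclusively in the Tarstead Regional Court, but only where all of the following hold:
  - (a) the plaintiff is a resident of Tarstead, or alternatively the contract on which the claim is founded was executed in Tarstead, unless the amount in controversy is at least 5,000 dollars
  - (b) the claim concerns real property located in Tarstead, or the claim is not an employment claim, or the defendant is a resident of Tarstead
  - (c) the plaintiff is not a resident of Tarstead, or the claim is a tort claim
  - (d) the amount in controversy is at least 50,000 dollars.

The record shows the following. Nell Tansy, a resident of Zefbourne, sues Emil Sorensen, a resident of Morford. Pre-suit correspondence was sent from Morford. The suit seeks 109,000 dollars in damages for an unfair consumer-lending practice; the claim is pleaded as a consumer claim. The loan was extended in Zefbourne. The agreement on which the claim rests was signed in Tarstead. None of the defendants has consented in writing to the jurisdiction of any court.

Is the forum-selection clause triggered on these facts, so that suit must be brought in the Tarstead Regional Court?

Yes

The Tarstead Regional Court:
  (a) The contract was executed in Tarstead — that alternative is enough. Met.
  (b) The claim is a consumer claim, not an employment claim, so one alternative holds. Condition met.
  (c) The plaintiff resides in Zefbourne, which is not Tarstead, so this disjunct is met. Met.
  (d) The amount in controversy is 109,000 dollars, which meets the $50,000 floor. Met.
  → The clause applies.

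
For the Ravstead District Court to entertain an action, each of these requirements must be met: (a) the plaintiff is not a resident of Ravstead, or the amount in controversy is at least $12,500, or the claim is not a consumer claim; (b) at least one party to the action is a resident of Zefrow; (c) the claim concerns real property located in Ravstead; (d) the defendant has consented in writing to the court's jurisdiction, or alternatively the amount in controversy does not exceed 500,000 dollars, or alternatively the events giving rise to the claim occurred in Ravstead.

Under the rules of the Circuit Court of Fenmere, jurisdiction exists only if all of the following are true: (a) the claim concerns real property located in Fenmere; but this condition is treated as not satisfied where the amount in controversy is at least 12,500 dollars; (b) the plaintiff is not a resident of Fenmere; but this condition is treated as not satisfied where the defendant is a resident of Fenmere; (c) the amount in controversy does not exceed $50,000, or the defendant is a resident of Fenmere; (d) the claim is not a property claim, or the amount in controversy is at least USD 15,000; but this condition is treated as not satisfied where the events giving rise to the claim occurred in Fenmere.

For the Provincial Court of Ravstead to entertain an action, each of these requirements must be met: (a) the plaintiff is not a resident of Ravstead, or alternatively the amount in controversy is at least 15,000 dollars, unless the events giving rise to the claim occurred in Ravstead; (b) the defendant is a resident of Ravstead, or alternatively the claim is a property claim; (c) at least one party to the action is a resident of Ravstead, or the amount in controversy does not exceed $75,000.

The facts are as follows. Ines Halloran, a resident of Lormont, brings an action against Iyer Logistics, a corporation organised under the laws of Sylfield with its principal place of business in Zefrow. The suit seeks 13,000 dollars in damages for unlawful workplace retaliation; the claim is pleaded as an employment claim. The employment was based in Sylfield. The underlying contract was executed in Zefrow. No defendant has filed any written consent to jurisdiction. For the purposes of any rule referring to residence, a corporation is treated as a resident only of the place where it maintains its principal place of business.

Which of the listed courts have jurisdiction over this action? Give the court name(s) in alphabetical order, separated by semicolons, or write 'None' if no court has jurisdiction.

The Ravstead District Court:
  (a) The plaintiff resides in Lormont, which is not Ravstead, so this disjunct is met. Satisfied.
  (b) Iyer Logistics resides in Zefrow. Met.
  (c) The claim does not concern real property. Not satisfied.
  (d) The amount in controversy is USD 13,000, within the 500,000 dollars ceiling — that alternative is enough. Satisfied.
  → No jurisdiction.
The Circuit Court of Fenmere:
  (a) The claim does not concern real property. Not satisfied.
  (b) The plaintiff resides in Lormont, which is not Fenmere. And the carve-out is inapplicable — the defendant resides in Zefrow, not Fenmere. Met.
  (c) The amount in controversy is USD 13,000, within the $50,000 ceiling, which satisfies one of the alternatives. Satisfied.
  (d) The claim is an employment claim, not a property claim, so this disjunct is met. And the carve-out is inapplicable — the operative events occurred in Sylfield, not Fenmere. Met.
  → At least one condition fails; no jurisdiction.
The Provincial Court of Ravstead:
  (a) The plaintiff resides in Lormont, which is not Ravstead, which satisfies one of the alternatives. Condition met.
  (b) The defendant resides in Zefrow, not Ravstead; the claim is an employment claim, not a property claim — every alternative fails. Fails.
  (c) The amount in controversy is USD 13,000, within the 75,000 dollars ceiling, so one alternative holds. Satisfied.
  → No jurisdiction.

None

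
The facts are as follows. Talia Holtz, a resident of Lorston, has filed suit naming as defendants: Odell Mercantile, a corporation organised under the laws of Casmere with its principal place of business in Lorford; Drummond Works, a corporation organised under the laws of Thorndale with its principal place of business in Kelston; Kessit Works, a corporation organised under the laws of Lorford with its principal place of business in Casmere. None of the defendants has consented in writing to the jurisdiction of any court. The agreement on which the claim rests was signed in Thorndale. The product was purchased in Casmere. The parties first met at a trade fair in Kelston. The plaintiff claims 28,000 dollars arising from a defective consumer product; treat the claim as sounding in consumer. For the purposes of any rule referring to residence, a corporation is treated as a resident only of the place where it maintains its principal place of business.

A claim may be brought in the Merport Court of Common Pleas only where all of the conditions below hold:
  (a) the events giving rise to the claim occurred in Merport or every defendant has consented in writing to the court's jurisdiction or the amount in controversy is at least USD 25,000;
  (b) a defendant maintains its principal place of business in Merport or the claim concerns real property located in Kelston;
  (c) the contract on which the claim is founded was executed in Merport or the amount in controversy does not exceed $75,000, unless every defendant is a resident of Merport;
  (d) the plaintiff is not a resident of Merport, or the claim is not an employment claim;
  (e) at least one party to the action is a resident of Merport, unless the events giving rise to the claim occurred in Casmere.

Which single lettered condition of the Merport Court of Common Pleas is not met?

The Merport Court of Common Pleas:
  (a) The amount in controversy is 28,000 dollars, which meets the 25,000 dollars floor, which satisfies one of the alternatives. Met.
  (b) The corporate defendant(s) have their principal place of business in Casmere, Kelston, Lorford, not Merport; the claim does not concern real property — every alternative fails. Not met.
  (c) The amount in controversy is USD 28,000, within the USD 75,000 ceiling, so one alternative holds. Condition met.
  (d) The plaintiff resides in Lorston, which is not Merport, which satisfies one of the alternatives. Satisfied.
  (e) No party resides in Merport. However, the operative events occurred in Casmere, so the 'unless' proviso supplies this condition. Met.
Only condition (b) fails.

(b)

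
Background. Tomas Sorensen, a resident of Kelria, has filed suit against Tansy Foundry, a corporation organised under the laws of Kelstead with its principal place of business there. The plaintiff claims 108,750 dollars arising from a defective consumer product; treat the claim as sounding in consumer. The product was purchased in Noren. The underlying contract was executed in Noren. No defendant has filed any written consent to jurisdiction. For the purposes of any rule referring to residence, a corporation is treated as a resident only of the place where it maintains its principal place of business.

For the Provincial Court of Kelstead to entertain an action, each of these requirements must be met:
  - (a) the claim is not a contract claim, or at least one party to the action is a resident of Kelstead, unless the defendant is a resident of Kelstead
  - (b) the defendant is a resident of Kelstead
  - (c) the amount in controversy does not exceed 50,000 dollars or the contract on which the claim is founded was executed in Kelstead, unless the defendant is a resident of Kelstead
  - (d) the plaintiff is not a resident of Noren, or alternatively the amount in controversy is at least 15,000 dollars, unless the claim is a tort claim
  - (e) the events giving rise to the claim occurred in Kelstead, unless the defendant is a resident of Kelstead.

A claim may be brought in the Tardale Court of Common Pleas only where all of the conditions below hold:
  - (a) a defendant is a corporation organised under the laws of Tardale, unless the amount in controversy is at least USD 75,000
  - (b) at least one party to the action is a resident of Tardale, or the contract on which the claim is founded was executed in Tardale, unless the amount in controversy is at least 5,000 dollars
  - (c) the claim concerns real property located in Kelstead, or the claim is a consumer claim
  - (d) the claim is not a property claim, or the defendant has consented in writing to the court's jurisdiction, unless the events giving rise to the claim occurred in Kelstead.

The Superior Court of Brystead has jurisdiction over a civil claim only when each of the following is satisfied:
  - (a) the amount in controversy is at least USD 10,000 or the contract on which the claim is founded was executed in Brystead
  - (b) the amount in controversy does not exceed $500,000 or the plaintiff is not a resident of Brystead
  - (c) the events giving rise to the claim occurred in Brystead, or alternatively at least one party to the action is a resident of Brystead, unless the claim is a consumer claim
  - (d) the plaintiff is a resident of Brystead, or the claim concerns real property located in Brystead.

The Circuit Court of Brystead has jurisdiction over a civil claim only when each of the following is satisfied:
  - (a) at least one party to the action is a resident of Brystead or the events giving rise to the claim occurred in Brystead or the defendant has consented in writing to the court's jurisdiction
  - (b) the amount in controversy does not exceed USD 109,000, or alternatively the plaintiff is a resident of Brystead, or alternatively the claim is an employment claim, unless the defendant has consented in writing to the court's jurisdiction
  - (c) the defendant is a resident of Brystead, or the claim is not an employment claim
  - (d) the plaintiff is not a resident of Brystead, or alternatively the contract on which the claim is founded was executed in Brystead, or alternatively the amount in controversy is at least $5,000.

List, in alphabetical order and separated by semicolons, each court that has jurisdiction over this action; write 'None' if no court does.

The Provincial Court of Kelstead:
  (a) The claim is a consumer claim, not a contract claim, which satisfies one of the alternatives. Met.
  (b) The defendant resides in Kelstead. Met.
  (c) The amount in controversy is 108,750 dollars, above the USD 50,000 ceiling; the contract was executed in Noren, not Kelstead — none of the alternatives is met. The proviso rescues it, though: the defendant resides in Kelstead. Met.
  (d) The plaintiff resides in Kelria, which is not Noren, so this disjunct is met. Condition met.
  (e) The operative events occurred in Noren, not Kelstead. But the defendant resides in Kelstead, and the 'unless' clause therefore excuses the requirement. Condition met.
  → Every requirement is satisfied — jurisdiction.
The Tardale Court of Common Pleas:
  (a) The corporate defendant(s) are organised in Kelstead, not Tardale. However, the amount in controversy is 108,750 dollars, which meets the USD 75,000 floor, so the 'unless' proviso supplies this condition. Met.
  (b) No party resides in Tardale; the contract was executed in Noren, not Tardale — none of the alternatives is met. The proviso rescues it, though: the amount in controversy is $108,750, which meets the USD 5,000 floor. Condition met.
  (c) The claim is a consumer claim, which satisfies one of the alternatives. Condition met.
  (d) The claim is a consumer claim, not a property claim, so this disjunct is met. Satisfied.
  → All conditions met; jurisdiction exists.
The Superior Court of Brystead:
  (a) The amount in controversy is USD 108,750, which meets the $10,000 floor — that alternative is enough. Satisfied.
  (b) The amount in controversy is $108,750, within the 500,000 dollars ceiling — that alternative is enough. Satisfied.
  (c) The operative events occurred in Noren, not Brystead; no party resides in Brystead — none of the alternatives is met. But the claim is a consumer claim, and the 'unless' clause therefore excuses the requirement. Met.
  (d) The plaintiff resides in Kelria, not Brystead; the claim does not concern real property — none of the alternatives is met. Fails.
  → The court lacks jurisdiction.
The Circuit Court of Brystead:
  (a) No party resides in Brystead; the operative events occurred in Noren, not Brystead; no such written consent has been filed — none of the alternatives is met. Not met.
  (b) The amount in controversy is USD 108,750, within the $109,000 ceiling, so this disjunct is met. Satisfied.
  (c) The claim is a consumer claim, not an employment claim, which satisfies one of the alternatives. Condition met.
  (d) The plaintiff resides in Kelria, which is not Brystead, which satisfies one of the alternatives. Condition met.
  → No jurisdiction.

the Provincial Court of Kelstead; the Tardale Court of Common Pleas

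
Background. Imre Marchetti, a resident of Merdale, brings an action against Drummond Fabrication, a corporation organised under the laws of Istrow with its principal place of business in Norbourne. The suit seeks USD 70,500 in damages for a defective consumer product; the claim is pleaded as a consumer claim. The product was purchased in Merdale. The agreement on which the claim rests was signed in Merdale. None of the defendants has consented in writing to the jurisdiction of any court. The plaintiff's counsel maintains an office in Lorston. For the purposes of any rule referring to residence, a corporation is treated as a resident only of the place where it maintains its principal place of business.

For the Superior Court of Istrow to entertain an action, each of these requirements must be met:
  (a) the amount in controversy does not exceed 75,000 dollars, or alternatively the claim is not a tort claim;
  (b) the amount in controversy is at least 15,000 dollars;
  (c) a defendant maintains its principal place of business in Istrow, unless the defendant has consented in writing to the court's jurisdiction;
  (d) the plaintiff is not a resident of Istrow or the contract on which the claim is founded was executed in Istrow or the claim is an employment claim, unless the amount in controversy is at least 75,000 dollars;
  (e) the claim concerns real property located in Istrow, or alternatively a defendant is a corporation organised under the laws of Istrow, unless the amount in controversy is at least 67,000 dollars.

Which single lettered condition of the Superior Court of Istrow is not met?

(c)

The Superior Court of Istrow:
  (a) The amount in controversy is $70,500, within the USD 75,000 ceiling, so this disjunct is met. Satisfied.
  (b) The amount in controversy is $70,500, which meets the USD 15,000 floor. Met.
  (c) The corporate defendant(s) have their principal place of business in Norbourne, not Istrow. Nor does the 'unless' clause help: no such written consent has been filed. Not met.
  (d) The plaintiff resides in Merdale, which is not Istrow — that alternative is enough. Met.
  (e) Drummond Fabrication is organised under the laws of Istrow — that alternative is enough. Satisfied.
Only condition (c) fails.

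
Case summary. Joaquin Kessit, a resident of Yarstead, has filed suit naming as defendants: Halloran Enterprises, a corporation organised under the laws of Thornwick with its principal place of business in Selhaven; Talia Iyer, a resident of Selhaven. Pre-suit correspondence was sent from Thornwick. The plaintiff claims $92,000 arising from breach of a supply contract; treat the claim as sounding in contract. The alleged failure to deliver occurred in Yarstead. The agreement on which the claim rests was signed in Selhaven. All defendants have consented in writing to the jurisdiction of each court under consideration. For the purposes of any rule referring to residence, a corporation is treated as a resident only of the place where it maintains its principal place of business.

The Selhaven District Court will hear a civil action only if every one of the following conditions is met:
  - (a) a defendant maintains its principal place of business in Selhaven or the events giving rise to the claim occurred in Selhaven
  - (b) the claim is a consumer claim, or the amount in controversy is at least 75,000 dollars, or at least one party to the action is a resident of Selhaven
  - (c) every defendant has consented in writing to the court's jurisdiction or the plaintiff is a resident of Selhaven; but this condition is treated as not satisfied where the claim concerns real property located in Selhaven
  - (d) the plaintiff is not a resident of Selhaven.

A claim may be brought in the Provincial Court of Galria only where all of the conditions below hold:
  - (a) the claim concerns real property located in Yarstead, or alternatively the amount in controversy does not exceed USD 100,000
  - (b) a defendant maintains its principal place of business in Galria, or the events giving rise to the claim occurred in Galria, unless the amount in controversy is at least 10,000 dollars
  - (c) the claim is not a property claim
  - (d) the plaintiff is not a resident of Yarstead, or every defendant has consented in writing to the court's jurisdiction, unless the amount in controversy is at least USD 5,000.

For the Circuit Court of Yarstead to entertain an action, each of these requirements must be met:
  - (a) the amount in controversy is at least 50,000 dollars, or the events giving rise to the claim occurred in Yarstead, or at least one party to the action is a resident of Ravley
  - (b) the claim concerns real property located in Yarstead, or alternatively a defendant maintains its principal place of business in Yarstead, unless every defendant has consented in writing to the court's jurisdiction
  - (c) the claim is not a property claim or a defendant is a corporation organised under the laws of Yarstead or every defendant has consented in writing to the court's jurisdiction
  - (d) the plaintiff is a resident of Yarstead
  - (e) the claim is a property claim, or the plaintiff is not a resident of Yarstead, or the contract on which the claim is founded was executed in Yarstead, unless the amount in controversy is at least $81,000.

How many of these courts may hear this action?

The Selhaven District Court:
  (a) Halloran Enterprises has its principal place of business in Selhaven, which satisfies one of the alternatives. Satisfied.
  (b) The amount in controversy is 92,000 dollars, which meets the $75,000 floor, which satisfies one of the alternatives. Satisfied.
  (c) Every defendant has filed written consent, which satisfies one of the alternatives. And the carve-out is inapplicable — the claim does not concern real property. Satisfied.
  (d) The plaintiff resides in Yarstead, which is not Selhaven. Condition met.
  → The court has jurisdiction.
The Provincial Court of Galria:
  (a) The amount in controversy is $92,000, within the $100,000 ceiling, so one alternative holds. Met.
  (b) The corporate defendant(s) have their principal place of business in Selhaven, not Galria; the operative events occurred in Yarstead, not Galria — no alternative holds. However, the amount in controversy is $92,000, which meets the $10,000 floor, so the 'unless' proviso supplies this condition. Condition met.
  (c) The claim is a contract claim, not a property claim. Condition met.
  (d) Every defendant has filed written consent — that alternative is enough. Condition met.
  → The court has jurisdiction.
The Circuit Court of Yarstead:
  (a) The amount in controversy is 92,000 dollars, which meets the USD 50,000 floor, so one alternative holds. Satisfied.
  (b) The claim does not concern real property; the corporate defendant(s) have their principal place of business in Selhaven, not Yarstead — none of the alternatives is met. But every defendant has filed written consent, and the 'unless' clause therefore excuses the requirement. Condition met.
  (c) The claim is a contract claim, not a property claim, so one alternative holds. Met.
  (d) The plaintiff resides in Yarstead. Met.
  (e) The claim is a contract claim, not a property claim; the plaintiff resides in Yarstead; the contract was executed in Selhaven, not Yarstead — no alternative holds. But the amount in controversy is USD 92,000, which meets the 81,000 dollars floor, and the 'unless' clause therefore excuses the requirement. Met.
  → Every requirement is satisfied — jurisdiction.
Courts with jurisdiction: the Selhaven District Court, the Provincial Court of Galria, the Circuit Court of Yarstead — 3 in total.

3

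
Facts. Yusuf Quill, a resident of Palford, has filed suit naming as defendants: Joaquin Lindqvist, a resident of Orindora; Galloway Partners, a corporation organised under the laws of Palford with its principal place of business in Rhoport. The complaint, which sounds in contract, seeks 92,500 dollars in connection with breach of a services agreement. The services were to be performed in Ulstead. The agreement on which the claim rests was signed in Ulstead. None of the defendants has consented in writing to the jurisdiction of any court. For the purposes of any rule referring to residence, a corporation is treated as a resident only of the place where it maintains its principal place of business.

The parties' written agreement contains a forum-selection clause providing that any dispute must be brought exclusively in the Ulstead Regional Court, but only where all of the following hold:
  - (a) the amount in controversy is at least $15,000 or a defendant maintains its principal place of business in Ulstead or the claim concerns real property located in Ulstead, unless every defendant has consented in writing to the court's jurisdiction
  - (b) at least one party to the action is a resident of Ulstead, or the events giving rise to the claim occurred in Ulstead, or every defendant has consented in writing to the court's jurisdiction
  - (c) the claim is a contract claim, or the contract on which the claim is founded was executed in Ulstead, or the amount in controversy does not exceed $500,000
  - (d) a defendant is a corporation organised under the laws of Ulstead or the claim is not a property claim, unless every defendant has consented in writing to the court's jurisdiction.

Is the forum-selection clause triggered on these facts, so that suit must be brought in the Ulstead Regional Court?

The Ulstead Regional Court:
  (a) The amount in controversy is USD 92,500, which meets the USD 15,000 floor — that alternative is enough. Met.
  (b) The operative events occurred in Ulstead, so one alternative holds. Met.
  (c) The claim is a contract claim, so this disjunct is met. Met.
  (d) The claim is a contract claim, not a property claim — that alternative is enough. Satisfied.
  → The clause applies.

Yes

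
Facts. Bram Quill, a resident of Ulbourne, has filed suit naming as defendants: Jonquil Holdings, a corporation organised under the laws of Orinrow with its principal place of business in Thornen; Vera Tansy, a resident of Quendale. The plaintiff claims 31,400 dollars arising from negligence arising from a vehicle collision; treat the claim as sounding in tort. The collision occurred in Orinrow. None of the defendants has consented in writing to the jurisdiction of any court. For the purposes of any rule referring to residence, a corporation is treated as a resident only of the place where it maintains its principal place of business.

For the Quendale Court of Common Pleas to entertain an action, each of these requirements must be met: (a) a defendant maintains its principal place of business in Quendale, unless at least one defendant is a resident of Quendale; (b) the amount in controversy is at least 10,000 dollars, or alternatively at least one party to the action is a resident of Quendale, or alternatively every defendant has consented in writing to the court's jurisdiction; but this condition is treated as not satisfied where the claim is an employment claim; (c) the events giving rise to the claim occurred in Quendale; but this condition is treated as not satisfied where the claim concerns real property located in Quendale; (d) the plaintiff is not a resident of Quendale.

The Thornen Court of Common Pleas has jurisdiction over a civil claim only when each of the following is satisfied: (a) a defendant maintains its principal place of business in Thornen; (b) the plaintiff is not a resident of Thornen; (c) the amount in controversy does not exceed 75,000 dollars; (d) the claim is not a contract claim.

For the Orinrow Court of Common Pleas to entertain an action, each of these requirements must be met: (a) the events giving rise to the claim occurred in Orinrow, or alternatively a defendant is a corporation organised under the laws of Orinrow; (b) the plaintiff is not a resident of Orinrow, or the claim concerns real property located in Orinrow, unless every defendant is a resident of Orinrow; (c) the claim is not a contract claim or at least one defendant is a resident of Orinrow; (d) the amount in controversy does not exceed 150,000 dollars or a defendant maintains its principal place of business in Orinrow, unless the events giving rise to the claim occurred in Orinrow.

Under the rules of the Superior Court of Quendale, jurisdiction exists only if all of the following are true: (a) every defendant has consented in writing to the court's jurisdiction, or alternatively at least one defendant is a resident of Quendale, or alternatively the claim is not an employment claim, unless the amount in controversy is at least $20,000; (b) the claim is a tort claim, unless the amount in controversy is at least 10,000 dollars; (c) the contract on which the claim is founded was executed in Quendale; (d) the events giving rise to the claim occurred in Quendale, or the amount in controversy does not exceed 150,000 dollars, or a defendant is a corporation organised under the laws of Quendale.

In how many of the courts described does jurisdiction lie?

The Quendale Court of Common Pleas:
  (a) The corporate defendant(s) have their principal place of business in Thornen, not Quendale. The proviso rescues it, though: Vera Tansy resides in Quendale. Condition met.
  (b) The amount in controversy is USD 31,400, which meets the USD 10,000 floor, which satisfies one of the alternatives. The exception is not triggered, since the claim is a tort claim, not an employment claim. Met.
  (c) The operative events occurred in Orinrow, not Quendale. Fails.
  (d) The plaintiff resides in Ulbourne, which is not Quendale. Met.
  → At least one condition fails; no jurisdiction.
The Thornen Court of Common Pleas:
  (a) Jonquil Holdings has its principal place of business in Thornen. Condition met.
  (b) The plaintiff resides in Ulbourne, which is not Thornen. Satisfied.
  (c) The amount in controversy is $31,400, within the USD 75,000 ceiling. Satisfied.
  (d) The claim is a tort claim, not a contract claim. Satisfied.
  → All conditions met; jurisdiction exists.
The Orinrow Court of Common Pleas:
  (a) The operative events occurred in Orinrow, so this disjunct is met. Satisfied.
  (b) The plaintiff resides in Ulbourne, which is not Orinrow — that alternative is enough. Condition met.
  (c) The claim is a tort claim, not a contract claim, which satisfies one of the alternatives. Condition met.
  (d) The amount in controversy is 31,400 dollars, within the $150,000 ceiling, which satisfies one of the alternatives. Satisfied.
  → The court has jurisdiction.
The Superior Court of Quendale:
  (a) Vera Tansy resides in Quendale, so this disjunct is met. Met.
  (b) The claim is a tort claim. Met.
  (c) No contract (and hence no place of execution) is alleged. Condition not met.
  (d) The amount in controversy is USD 31,400, within the USD 150,000 ceiling, so one alternative holds. Met.
  → Not every requirement is met — no jurisdiction.
Courts with jurisdiction: the Thornen Court of Common Pleas, the Orinrow Court of Common Pleas — 2 in total.

2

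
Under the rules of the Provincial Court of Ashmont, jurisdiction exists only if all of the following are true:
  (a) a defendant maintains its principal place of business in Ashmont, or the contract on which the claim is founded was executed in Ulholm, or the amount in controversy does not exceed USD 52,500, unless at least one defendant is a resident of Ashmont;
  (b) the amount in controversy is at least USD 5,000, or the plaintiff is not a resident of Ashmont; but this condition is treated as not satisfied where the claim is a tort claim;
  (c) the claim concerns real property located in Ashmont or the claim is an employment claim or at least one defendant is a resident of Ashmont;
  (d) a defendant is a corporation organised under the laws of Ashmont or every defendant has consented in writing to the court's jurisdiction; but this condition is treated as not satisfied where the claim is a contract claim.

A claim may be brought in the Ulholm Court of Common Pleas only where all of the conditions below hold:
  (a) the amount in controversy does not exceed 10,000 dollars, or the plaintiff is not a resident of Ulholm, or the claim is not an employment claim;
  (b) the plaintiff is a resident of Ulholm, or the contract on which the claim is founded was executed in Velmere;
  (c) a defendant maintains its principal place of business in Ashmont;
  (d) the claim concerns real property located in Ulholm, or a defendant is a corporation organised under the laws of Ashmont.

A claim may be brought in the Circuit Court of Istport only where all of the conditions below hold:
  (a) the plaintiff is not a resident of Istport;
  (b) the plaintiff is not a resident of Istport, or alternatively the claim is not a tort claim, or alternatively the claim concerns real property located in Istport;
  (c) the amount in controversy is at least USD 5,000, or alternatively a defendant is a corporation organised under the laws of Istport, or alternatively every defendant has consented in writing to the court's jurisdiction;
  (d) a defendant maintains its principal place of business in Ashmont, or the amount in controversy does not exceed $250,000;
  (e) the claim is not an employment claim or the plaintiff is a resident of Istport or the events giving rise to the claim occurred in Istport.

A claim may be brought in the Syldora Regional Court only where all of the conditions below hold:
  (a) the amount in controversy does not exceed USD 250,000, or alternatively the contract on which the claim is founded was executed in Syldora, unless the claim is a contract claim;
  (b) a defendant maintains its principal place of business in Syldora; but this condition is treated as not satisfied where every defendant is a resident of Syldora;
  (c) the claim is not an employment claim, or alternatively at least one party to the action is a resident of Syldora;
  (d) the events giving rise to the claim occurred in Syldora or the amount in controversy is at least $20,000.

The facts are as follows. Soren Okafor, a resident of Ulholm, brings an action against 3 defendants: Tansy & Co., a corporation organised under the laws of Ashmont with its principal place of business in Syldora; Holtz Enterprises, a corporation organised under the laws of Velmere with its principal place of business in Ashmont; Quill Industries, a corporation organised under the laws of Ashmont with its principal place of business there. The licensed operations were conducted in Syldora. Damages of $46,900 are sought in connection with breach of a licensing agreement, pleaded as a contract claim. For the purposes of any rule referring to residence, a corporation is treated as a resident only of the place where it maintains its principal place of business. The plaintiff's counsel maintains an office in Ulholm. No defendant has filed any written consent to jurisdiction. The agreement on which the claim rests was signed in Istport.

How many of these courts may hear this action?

The Provincial Court of Ashmont:
  (a) Holtz Enterprises has its principal place of business in Ashmont, so one alternative holds. Met.
  (b) The amount in controversy is USD 46,900, which meets the USD 5,000 floor, which satisfies one of the alternatives. The exception is not triggered, since the claim is a contract claim, not a tort claim. Met.
  (c) Holtz Enterprises resides in Ashmont, so this disjunct is met. Satisfied.
  (d) Tansy & Co. is organised under the laws of Ashmont, so one alternative holds. But the carve-out bites: the claim is a contract claim. Condition not met.
  → Not every requirement is met — no jurisdiction.
The Ulholm Court of Common Pleas:
  (a) The claim is a contract claim, not an employment claim — that alternative is enough. Met.
  (b) The plaintiff resides in Ulholm, so this disjunct is met. Satisfied.
  (c) Holtz Enterprises has its principal place of business in Ashmont. Satisfied.
  (d) Tansy & Co. is organised under the laws of Ashmont, so one alternative holds. Condition met.
  → The court has jurisdiction.
The Circuit Court of Istport:
  (a) The plaintiff resides in Ulholm, which is not Istport. Met.
  (b) The plaintiff resides in Ulholm, which is not Istport, so this disjunct is met. Met.
  (c) The amount in controversy is USD 46,900, which meets the USD 5,000 floor, so this disjunct is met. Met.
  (d) Holtz Enterprises has its principal place of business in Ashmont — that alternative is enough. Satisfied.
  (e) The claim is a contract claim, not an employment claim, which satisfies one of the alternatives. Satisfied.
  → Every requirement is satisfied — jurisdiction.
The Syldora Regional Court:
  (a) The amount in controversy is 46,900 dollars, within the 250,000 dollars ceiling, so this disjunct is met. Met.
  (b) Tansy & Co. has its principal place of business in Syldora. The exception is not triggered, since the defendants reside as follows — Tansy & Co. in Syldora, Holtz Enterprises in Ashmont, Quill Industries in Ashmont — not all in Syldora. Met.
  (c) The claim is a contract claim, not an employment claim, so this disjunct is met. Satisfied.
  (d) The operative events occurred in Syldora — that alternative is enough. Satisfied.
  → Jurisdiction lies.
Courts with jurisdiction: the Ulholm Court of Common Pleas, the Circuit Court of Istport, the Syldora Regional Court — 3 in total.

3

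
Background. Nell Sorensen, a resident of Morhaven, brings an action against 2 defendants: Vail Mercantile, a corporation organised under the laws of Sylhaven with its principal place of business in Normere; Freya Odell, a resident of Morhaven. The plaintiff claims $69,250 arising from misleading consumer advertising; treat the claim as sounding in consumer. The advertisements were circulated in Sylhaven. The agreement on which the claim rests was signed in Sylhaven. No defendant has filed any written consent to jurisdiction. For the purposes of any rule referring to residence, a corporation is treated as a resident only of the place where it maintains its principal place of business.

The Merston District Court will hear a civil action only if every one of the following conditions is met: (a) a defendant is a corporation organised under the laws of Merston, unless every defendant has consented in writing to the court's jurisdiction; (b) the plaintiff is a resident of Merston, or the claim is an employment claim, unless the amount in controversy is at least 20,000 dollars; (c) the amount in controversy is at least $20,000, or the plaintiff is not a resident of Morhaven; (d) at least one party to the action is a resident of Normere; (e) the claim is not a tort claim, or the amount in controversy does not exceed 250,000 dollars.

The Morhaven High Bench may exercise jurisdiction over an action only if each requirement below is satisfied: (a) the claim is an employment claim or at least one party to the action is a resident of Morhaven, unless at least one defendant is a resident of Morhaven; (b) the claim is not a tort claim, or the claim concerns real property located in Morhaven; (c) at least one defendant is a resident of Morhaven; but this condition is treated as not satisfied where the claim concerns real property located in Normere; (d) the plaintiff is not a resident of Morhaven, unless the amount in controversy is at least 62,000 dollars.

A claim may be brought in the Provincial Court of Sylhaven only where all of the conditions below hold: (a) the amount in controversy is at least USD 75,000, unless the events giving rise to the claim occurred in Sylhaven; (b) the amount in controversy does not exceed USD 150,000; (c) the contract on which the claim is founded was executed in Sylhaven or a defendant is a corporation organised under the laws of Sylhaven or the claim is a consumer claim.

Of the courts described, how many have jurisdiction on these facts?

The Merston District Court:
  (a) The corporate defendant(s) are organised in Sylhaven, not Merston. The proviso offers no rescue either, since no such written consent has been filed. Fails.
  (b) The plaintiff resides in Morhaven, not Merston; the claim is a consumer claim, not an employment claim — every alternative fails. But the amount in controversy is USD 69,250, which meets the 20,000 dollars floor, and the 'unless' clause therefore excuses the requirement. Met.
  (c) The amount in controversy is 69,250 dollars, which meets the $20,000 floor, so this disjunct is met. Condition met.
  (d) Vail Mercantile resides in Normere. Condition met.
  (e) The claim is a consumer claim, not a tort claim, so one alternative holds. Satisfied.
  → No jurisdiction.
The Morhaven High Bench:
  (a) Nell Sorensen resides in Morhaven, which satisfies one of the alternatives. Condition met.
  (b) The claim is a consumer claim, not a tort claim — that alternative is enough. Satisfied.
  (c) Freya Odell resides in Morhaven. The carve-out does not apply: the claim does not concern real property. Condition met.
  (d) The plaintiff resides in Morhaven. But the amount in controversy is $69,250, which meets the $62,000 floor, and the 'unless' clause therefore excuses the requirement. Met.
  → All conditions met; jurisdiction exists.
The Provincial Court of Sylhaven:
  (a) The amount in controversy is USD 69,250, below the USD 75,000 floor. The proviso rescues it, though: the operative events occurred in Sylhaven. Met.
  (b) The amount in controversy is 69,250 dollars, within the USD 150,000 ceiling. Satisfied.
  (c) The contract was executed in Sylhaven, so this disjunct is met. Met.
  → Every requirement is satisfied — jurisdiction.
Courts with jurisdiction: the Morhaven High Bench, the Provincial Court of Sylhaven — 2 in total.

2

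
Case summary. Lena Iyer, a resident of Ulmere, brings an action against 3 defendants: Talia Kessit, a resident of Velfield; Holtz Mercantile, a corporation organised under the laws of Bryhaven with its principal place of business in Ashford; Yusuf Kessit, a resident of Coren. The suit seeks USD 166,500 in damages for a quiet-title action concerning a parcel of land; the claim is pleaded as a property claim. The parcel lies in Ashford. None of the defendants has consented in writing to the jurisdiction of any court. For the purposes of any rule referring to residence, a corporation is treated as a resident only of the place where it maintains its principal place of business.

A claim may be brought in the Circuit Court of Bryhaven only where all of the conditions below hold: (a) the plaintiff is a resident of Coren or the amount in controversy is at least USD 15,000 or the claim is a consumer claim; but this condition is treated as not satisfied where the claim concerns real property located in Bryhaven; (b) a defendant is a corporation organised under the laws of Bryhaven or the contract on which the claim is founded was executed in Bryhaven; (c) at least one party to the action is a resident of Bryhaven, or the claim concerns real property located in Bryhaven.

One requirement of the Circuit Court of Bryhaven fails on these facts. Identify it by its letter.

The Circuit Court of Bryhaven:
  (a) The amount in controversy is 166,500 dollars, which meets the USD 15,000 floor — that alternative is enough. The exception is not triggered, since the property lies in Ashford, not Bryhaven. Met.
  (b) Holtz Mercantile is organised under the laws of Bryhaven, so this disjunct is met. Satisfied.
  (c) No party resides in Bryhaven; the property lies in Ashford, not Bryhaven — every alternative fails. Not met.
Only condition (c) fails.

(c)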